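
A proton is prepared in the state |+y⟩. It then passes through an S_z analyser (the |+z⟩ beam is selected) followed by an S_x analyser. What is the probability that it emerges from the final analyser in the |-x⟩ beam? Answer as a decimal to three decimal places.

First analyser (S_z): from |+y⟩, P(|+z⟩) = 1/2.
After stage 1 the state is |+z⟩; P(|-x⟩) = |⟨-x|+z⟩|² = 1/2.
Joint probability = 1/2 × 1/2 = 0.250.

0.250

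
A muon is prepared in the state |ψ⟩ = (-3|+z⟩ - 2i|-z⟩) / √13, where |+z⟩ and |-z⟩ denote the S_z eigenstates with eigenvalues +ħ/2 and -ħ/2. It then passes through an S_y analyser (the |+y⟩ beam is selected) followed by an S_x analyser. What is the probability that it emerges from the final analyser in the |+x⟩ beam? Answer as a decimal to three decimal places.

0.481

First analyser (S_y): P(|+y⟩) = |⟨+y|ψ⟩|² = 25/26.
After stage 1 the state is |+y⟩; P(|+x⟩) = |⟨+x|+y⟩|² = 1/2.
Joint probability = 25/26 × 1/2 = 0.481.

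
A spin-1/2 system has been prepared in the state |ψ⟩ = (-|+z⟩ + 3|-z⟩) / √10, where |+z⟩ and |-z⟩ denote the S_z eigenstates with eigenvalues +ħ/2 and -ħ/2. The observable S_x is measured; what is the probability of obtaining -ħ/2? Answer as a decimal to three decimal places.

0.800

|-x⟩ = (|+z⟩ - |-z⟩)/√2, so ⟨-x|ψ⟩ = (-4) / (√2·√10).
P = |-4|² / 20 = 16/20.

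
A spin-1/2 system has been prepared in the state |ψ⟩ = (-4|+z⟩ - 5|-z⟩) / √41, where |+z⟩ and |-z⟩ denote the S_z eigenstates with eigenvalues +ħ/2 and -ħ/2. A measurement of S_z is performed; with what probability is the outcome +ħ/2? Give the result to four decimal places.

The +ħ/2 outcome corresponds to |+z⟩. Its amplitude in |ψ⟩ is -4/√41.
P = |-4|² / 41 = 16/41.

0.3902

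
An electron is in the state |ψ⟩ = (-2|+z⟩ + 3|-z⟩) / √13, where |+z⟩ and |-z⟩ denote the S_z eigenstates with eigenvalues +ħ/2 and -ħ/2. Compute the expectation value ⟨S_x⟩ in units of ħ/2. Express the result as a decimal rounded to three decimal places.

⟨σ_x⟩ = 2 Re(a* b)/(|a|²+|b|²) with a = -2, b = 3.
a* b = -6, so ⟨σ_x⟩ = -12/13.
⟨S_x⟩ = (ħ/2)·⟨σ_x⟩.

-0.923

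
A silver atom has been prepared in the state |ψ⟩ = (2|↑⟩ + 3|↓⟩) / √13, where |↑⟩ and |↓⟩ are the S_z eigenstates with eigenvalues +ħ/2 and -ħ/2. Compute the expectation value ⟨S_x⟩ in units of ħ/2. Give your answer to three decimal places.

⟨σ_x⟩ = 2 Re(a* b)/(|a|²+|b|²) with a = 2, b = 3.
a* b = 6, so ⟨σ_x⟩ = 12/13.
⟨S_x⟩ = (ħ/2)·⟨σ_x⟩.

0.923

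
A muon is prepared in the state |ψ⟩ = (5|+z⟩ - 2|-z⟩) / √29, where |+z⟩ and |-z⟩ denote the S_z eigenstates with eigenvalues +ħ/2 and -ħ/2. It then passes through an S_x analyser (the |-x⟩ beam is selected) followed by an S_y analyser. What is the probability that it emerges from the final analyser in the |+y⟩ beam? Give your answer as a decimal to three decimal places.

First analyser (S_x): P(|-x⟩) = |⟨-x|ψ⟩|² = 49/58.
After stage 1 the state is |-x⟩; P(|+y⟩) = |⟨+y|-x⟩|² = 1/2.
Joint probability = 49/58 × 1/2 = 0.422.

0.422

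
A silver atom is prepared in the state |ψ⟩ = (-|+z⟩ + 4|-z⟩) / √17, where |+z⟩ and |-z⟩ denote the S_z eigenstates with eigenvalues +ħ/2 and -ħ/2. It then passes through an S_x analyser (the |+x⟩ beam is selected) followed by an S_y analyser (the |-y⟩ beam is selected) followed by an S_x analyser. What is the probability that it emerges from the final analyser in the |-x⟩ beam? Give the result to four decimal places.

0.0662

First analyser (S_x): P(|+x⟩) = |⟨+x|ψ⟩|² = 9/34.
After stage 1 the state is |+x⟩; P(|-y⟩) = |⟨-y|+x⟩|² = 1/2.
After stage 2 the state is |-y⟩; P(|-x⟩) = |⟨-x|-y⟩|² = 1/2.
Joint probability = 9/34 × 1/2 × 1/2 = 0.0662.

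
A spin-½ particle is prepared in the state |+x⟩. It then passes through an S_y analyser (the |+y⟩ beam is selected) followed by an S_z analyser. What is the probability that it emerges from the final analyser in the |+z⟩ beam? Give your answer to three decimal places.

0.250

First analyser (S_y): from |+x⟩, P(|+y⟩) = 1/2.
After stage 1 the state is |+y⟩; P(|+z⟩) = |⟨+z|+y⟩|² = 1/2.
Joint probability = 1/2 × 1/2 = 0.250.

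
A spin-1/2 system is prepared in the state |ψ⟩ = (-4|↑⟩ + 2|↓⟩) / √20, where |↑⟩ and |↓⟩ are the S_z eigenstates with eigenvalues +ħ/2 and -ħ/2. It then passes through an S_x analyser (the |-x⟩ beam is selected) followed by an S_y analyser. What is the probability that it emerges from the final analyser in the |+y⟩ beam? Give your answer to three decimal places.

First analyser (S_x): P(|-x⟩) = |⟨-x|ψ⟩|² = 36/40.
After stage 1 the state is |-x⟩; P(|+y⟩) = |⟨+y|-x⟩|² = 1/2.
Joint probability = 36/40 × 1/2 = 0.450.

0.450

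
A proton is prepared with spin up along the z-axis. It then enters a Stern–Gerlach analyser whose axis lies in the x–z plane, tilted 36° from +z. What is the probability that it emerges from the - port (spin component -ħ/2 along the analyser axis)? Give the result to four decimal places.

0.0955

For spin-½, the probability of finding spin-up along an axis at angle θ to the initial spin direction is cos²(θ/2); spin-down is sin²(θ/2).
θ = 36°, so P = sin²(18°) ≈ 0.0955.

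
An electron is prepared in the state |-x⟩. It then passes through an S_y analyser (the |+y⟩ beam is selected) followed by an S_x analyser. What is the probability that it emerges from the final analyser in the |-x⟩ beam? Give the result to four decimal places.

First analyser (S_y): from |-x⟩, P(|+y⟩) = 1/2.
After stage 1 the state is |+y⟩; P(|-x⟩) = |⟨-x|+y⟩|² = 1/2.
Joint probability = 1/2 × 1/2 = 0.2500.

0.2500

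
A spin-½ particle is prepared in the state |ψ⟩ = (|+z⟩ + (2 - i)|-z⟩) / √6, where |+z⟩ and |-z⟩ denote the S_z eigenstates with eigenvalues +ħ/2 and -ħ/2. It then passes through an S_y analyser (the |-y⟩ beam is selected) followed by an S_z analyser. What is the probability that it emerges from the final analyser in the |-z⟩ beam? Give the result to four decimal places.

0.3333

First analyser (S_y): P(|-y⟩) = |⟨-y|ψ⟩|² = 8/12.
After stage 1 the state is |-y⟩; P(|-z⟩) = |⟨-z|-y⟩|² = 1/2.
Joint probability = 8/12 × 1/2 = 0.3333.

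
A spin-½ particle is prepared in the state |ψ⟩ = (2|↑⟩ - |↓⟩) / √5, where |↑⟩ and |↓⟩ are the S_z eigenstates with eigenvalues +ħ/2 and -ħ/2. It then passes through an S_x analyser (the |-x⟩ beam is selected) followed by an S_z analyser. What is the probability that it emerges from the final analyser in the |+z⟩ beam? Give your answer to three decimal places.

0.450

First analyser (S_x): P(|-x⟩) = |⟨-x|ψ⟩|² = 9/10.
After stage 1 the state is |-x⟩; P(|+z⟩) = |⟨+z|-x⟩|² = 1/2.
Joint probability = 9/10 × 1/2 = 0.450.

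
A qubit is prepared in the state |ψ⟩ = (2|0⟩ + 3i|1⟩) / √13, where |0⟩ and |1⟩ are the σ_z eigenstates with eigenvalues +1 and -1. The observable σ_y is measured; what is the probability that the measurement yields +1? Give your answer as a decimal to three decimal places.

|+y⟩ = (|0⟩ + i|1⟩)/√2, so ⟨+y|ψ⟩ = (5) / (√2·√13).
P = |5|² / 26 = 25/26.

0.962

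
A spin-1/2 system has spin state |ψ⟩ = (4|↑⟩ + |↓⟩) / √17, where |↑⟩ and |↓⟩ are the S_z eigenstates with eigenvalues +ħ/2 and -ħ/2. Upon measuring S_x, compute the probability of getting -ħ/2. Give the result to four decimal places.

0.2647

|-x⟩ = (|↑⟩ - |↓⟩)/√2, so ⟨-x|ψ⟩ = (3) / (√2·√17).
P = |3|² / 34 = 9/34.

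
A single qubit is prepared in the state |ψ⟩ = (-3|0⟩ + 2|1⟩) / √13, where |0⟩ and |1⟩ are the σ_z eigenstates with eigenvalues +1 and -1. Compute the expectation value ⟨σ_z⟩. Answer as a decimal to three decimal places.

0.385

⟨σ_z⟩ = |a|² - |b|² divided by |a|²+|b|², with a, b the |0⟩, |1⟩ amplitudes.
= (9 - 4)/13 = 5/13.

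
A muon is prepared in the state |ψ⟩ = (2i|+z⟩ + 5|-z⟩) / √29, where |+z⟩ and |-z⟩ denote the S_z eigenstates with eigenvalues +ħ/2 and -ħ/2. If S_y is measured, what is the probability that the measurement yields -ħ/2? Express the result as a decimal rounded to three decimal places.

|-y⟩ = (|+z⟩ - i|-z⟩)/√2, so ⟨-y|ψ⟩ = (7i) / (√2·√29).
P = |7i|² / 58 = 49/58.

0.845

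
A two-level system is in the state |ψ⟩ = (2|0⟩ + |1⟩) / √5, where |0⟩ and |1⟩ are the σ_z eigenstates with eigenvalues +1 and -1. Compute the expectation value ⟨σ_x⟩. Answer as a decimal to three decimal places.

⟨σ_x⟩ = 2 Re(a* b)/(|a|²+|b|²) with a = 2, b = 1.
a* b = 2, so ⟨σ_x⟩ = 4/5.

0.800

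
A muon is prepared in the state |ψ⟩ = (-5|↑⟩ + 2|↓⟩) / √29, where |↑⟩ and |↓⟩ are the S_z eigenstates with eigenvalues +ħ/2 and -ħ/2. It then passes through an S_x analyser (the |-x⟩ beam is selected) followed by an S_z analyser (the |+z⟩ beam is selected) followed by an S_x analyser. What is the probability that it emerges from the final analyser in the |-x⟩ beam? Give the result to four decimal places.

0.2112

First analyser (S_x): P(|-x⟩) = |⟨-x|ψ⟩|² = 49/58.
After stage 1 the state is |-x⟩; P(|+z⟩) = |⟨+z|-x⟩|² = 1/2.
After stage 2 the state is |+z⟩; P(|-x⟩) = |⟨-x|+z⟩|² = 1/2.
Joint probability = 49/58 × 1/2 × 1/2 = 0.2112.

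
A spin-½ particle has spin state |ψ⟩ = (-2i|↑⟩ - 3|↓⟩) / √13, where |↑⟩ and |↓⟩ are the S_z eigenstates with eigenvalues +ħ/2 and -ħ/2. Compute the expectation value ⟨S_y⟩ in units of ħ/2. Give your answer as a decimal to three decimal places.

⟨σ_y⟩ = 2 Im(a* b)/(|a|²+|b|²) with a = -2i, b = -3.
a* b = -6i, so ⟨σ_y⟩ = -12/13.
⟨S_y⟩ = (ħ/2)·⟨σ_y⟩.

-0.923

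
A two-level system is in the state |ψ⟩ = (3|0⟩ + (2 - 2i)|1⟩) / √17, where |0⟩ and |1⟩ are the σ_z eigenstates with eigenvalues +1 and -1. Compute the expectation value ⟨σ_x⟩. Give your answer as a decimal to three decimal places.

0.706

⟨σ_x⟩ = 2 Re(a* b)/(|a|²+|b|²) with a = 3, b = (2 - 2i).
a* b = (6 - 6i), so ⟨σ_x⟩ = 12/17.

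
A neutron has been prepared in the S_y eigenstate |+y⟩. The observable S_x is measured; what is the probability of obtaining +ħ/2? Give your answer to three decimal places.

0.500

In the S_z basis, |+y⟩ = (|+z⟩ + i|-z⟩)/√2 and |+x⟩ = (|+z⟩ + |-z⟩)/√2.
|⟨+x|+y⟩|² = 1/2.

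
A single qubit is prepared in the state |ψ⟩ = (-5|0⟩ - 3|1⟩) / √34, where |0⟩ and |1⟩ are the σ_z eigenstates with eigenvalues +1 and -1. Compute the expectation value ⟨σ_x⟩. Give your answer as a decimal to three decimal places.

⟨σ_x⟩ = 2 Re(a* b)/(|a|²+|b|²) with a = -5, b = -3.
a* b = 15, so ⟨σ_x⟩ = 30/34.

0.882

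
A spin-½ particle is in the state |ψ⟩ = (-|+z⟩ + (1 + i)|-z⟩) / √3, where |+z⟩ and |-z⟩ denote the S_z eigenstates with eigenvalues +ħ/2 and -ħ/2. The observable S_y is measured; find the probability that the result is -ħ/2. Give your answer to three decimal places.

0.833

|-y⟩ = (|+z⟩ - i|-z⟩)/√2, so ⟨-y|ψ⟩ = (-2 + i) / (√2·√3).
P = |-2 + i|² / 6 = 5/6.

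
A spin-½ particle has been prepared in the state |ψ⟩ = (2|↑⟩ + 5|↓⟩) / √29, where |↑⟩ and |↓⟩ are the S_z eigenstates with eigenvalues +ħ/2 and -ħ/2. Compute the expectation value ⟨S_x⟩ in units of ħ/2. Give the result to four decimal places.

⟨σ_x⟩ = 2 Re(a* b)/(|a|²+|b|²) with a = 2, b = 5.
a* b = 10, so ⟨σ_x⟩ = 20/29.
⟨S_x⟩ = (ħ/2)·⟨σ_x⟩.

0.6897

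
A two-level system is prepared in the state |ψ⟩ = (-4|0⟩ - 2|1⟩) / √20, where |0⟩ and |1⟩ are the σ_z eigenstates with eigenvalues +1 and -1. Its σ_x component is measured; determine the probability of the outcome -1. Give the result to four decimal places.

0.1000

|-x⟩ = (|0⟩ - |1⟩)/√2, so ⟨-x|ψ⟩ = (-2) / (√2·√20).
P = |-2|² / 40 = 4/40.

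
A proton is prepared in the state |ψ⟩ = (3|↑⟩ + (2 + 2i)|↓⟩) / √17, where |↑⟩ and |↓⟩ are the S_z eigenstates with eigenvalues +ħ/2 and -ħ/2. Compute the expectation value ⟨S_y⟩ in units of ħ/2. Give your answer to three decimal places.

0.706

⟨σ_y⟩ = 2 Im(a* b)/(|a|²+|b|²) with a = 3, b = (2 + 2i).
a* b = (6 + 6i), so ⟨σ_y⟩ = 12/17.
⟨S_y⟩ = (ħ/2)·⟨σ_y⟩.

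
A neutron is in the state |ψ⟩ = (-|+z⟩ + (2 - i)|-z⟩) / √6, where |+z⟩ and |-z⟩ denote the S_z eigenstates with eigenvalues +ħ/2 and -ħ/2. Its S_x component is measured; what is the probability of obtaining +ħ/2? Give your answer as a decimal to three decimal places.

0.167

|+x⟩ = (|+z⟩ + |-z⟩)/√2, so ⟨+x|ψ⟩ = (1 - i) / (√2·√6).
P = |1 - i|² / 12 = 2/12.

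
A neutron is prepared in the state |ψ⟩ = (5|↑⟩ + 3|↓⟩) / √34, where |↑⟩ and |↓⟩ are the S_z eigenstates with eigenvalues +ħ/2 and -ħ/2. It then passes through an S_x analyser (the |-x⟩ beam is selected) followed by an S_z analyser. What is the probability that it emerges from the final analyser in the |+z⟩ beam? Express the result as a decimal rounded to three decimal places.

First analyser (S_x): P(|-x⟩) = |⟨-x|ψ⟩|² = 4/68.
After stage 1 the state is |-x⟩; P(|+z⟩) = |⟨+z|-x⟩|² = 1/2.
Joint probability = 4/68 × 1/2 = 0.029.

0.029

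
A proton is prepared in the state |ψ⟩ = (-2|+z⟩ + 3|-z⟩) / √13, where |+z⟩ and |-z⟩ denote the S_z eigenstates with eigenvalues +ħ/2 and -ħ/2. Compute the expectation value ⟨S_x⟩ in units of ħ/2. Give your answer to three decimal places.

⟨σ_x⟩ = 2 Re(a* b)/(|a|²+|b|²) with a = -2, b = 3.
a* b = -6, so ⟨σ_x⟩ = -12/13.
⟨S_x⟩ = (ħ/2)·⟨σ_x⟩.

-0.923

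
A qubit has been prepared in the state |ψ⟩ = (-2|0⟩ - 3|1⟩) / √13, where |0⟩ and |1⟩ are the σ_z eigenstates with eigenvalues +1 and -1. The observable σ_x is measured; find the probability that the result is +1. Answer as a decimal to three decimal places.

0.962

|+x⟩ = (|0⟩ + |1⟩)/√2, so ⟨+x|ψ⟩ = (-5) / (√2·√13).
P = |-5|² / 26 = 25/26.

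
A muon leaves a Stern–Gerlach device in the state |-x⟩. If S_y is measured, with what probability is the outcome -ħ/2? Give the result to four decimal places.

In the S_z basis, |-x⟩ = (|+z⟩ - |-z⟩)/√2 and |-y⟩ = (|+z⟩ - i|-z⟩)/√2.
|⟨-y|-x⟩|² = 1/2.

0.5000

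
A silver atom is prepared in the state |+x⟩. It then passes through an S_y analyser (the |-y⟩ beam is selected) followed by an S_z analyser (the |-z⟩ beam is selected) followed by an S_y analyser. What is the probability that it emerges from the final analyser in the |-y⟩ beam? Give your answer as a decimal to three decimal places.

0.125

First analyser (S_y): from |+x⟩, P(|-y⟩) = 1/2.
After stage 1 the state is |-y⟩; P(|-z⟩) = |⟨-z|-y⟩|² = 1/2.
After stage 2 the state is |-z⟩; P(|-y⟩) = |⟨-y|-z⟩|² = 1/2.
Joint probability = 1/2 × 1/2 × 1/2 = 0.125.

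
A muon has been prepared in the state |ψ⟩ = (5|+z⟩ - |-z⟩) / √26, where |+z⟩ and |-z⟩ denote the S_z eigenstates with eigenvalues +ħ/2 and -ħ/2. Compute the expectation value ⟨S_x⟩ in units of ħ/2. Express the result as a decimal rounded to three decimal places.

⟨σ_x⟩ = 2 Re(a* b)/(|a|²+|b|²) with a = 5, b = -1.
a* b = -5, so ⟨σ_x⟩ = -10/26.
⟨S_x⟩ = (ħ/2)·⟨σ_x⟩.

-0.385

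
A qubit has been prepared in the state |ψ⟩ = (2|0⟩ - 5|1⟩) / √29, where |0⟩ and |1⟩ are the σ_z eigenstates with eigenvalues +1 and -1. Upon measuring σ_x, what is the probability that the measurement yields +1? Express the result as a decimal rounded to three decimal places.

|+x⟩ = (|0⟩ + |1⟩)/√2, so ⟨+x|ψ⟩ = (-3) / (√2·√29).
P = |-3|² / 58 = 9/58.

0.155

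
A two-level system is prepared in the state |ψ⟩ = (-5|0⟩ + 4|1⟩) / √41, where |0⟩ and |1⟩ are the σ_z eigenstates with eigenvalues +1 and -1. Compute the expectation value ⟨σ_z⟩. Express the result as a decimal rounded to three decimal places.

0.220

⟨σ_z⟩ = |a|² - |b|² divided by |a|²+|b|², with a, b the |0⟩, |1⟩ amplitudes.
= (25 - 16)/41 = 9/41.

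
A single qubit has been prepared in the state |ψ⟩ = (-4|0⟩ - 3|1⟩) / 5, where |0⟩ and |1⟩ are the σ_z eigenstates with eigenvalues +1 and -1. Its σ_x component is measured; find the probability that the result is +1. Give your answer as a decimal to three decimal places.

0.980

|+x⟩ = (|0⟩ + |1⟩)/√2, so ⟨+x|ψ⟩ = (-7) / (√2·5).
P = |-7|² / 50 = 49/50.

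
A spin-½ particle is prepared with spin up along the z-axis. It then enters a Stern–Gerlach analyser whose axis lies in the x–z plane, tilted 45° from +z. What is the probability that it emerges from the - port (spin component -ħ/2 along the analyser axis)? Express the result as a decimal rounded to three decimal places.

For spin-½, the probability of finding spin-up along an axis at angle θ to the initial spin direction is cos²(θ/2); spin-down is sin²(θ/2).
θ = 45°, so P = sin²(22.5°) ≈ 0.146.

0.146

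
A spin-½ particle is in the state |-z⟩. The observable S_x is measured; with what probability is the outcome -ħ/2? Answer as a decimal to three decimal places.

In the S_z basis, |-z⟩ = |-z⟩ and |-x⟩ = (|+z⟩ - |-z⟩)/√2.
|⟨-x|-z⟩|² = 1/2.

0.500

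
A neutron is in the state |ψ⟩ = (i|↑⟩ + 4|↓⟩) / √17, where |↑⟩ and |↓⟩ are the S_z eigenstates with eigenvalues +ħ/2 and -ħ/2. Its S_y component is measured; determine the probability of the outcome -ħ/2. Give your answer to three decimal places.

0.735

|-y⟩ = (|↑⟩ - i|↓⟩)/√2, so ⟨-y|ψ⟩ = (5i) / (√2·√17).
P = |5i|² / 34 = 25/34.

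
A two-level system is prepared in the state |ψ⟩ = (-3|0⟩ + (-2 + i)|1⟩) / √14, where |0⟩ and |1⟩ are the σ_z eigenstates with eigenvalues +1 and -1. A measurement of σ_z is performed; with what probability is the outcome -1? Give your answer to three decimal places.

0.357

The -1 outcome corresponds to |1⟩. Its amplitude in |ψ⟩ is (-2 + i)/√14.
P = |-2 + i|² / 14 = 5/14.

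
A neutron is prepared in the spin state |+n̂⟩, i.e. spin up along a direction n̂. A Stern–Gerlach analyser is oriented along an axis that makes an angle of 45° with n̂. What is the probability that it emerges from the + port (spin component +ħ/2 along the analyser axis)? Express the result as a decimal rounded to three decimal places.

For spin-½, the probability of finding spin-up along an axis at angle θ to the initial spin direction is cos²(θ/2); spin-down is sin²(θ/2).
θ = 45°, so P = cos²(22.5°) ≈ 0.854.

0.854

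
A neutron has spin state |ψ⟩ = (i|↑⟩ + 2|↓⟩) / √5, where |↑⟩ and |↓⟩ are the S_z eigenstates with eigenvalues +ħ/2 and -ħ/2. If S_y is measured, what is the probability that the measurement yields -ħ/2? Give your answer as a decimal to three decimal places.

|-y⟩ = (|↑⟩ - i|↓⟩)/√2, so ⟨-y|ψ⟩ = (3i) / (√2·√5).
P = |3i|² / 10 = 9/10.

0.900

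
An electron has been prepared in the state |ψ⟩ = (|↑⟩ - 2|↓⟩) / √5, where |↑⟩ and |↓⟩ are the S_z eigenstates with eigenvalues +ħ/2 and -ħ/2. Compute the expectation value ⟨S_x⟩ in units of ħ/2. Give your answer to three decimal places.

⟨σ_x⟩ = 2 Re(a* b)/(|a|²+|b|²) with a = 1, b = -2.
a* b = -2, so ⟨σ_x⟩ = -4/5.
⟨S_x⟩ = (ħ/2)·⟨σ_x⟩.

-0.800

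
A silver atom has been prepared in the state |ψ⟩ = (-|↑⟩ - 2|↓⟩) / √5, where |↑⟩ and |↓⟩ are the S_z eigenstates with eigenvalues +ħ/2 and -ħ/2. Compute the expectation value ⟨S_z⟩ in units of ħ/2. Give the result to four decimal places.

-0.6000

⟨σ_z⟩ = |a|² - |b|² divided by |a|²+|b|², with a, b the |↑⟩, |↓⟩ amplitudes.
= (1 - 4)/5 = -3/5.
⟨S_z⟩ = (ħ/2)·⟨σ_z⟩.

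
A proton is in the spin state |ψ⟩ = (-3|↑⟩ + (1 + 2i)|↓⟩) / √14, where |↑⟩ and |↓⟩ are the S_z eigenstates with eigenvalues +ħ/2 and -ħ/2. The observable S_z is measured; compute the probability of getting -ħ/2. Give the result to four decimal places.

The -ħ/2 outcome corresponds to |↓⟩. Its amplitude in |ψ⟩ is (1 + 2i)/√14.
P = |1 + 2i|² / 14 = 5/14.

0.3571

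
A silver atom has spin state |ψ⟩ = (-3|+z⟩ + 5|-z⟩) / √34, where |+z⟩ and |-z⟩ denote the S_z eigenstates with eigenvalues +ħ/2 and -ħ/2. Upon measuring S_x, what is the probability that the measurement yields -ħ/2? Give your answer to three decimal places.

|-x⟩ = (|+z⟩ - |-z⟩)/√2, so ⟨-x|ψ⟩ = (-8) / (√2·√34).
P = |-8|² / 68 = 64/68.

0.941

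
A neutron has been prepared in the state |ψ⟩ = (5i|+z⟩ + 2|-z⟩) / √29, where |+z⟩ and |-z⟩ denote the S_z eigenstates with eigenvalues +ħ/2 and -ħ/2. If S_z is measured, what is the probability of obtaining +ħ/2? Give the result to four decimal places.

The +ħ/2 outcome corresponds to |+z⟩. Its amplitude in |ψ⟩ is 5i/√29.
P = |5i|² / 29 = 25/29.

0.8621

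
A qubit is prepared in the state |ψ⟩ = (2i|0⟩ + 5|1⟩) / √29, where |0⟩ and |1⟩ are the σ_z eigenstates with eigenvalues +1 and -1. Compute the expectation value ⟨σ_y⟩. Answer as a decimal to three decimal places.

-0.690

⟨σ_y⟩ = 2 Im(a* b)/(|a|²+|b|²) with a = 2i, b = 5.
a* b = -10i, so ⟨σ_y⟩ = -20/29.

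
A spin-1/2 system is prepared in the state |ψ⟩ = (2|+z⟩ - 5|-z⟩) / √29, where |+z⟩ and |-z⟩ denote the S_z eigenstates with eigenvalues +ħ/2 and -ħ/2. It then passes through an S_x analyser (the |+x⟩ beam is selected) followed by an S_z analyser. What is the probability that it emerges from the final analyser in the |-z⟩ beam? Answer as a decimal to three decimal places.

First analyser (S_x): P(|+x⟩) = |⟨+x|ψ⟩|² = 9/58.
After stage 1 the state is |+x⟩; P(|-z⟩) = |⟨-z|+x⟩|² = 1/2.
Joint probability = 9/58 × 1/2 = 0.078.

0.078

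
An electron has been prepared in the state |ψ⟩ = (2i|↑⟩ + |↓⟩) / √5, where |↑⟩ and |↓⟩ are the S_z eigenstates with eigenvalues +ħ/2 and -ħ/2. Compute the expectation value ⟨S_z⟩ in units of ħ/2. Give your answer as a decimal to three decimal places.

⟨σ_z⟩ = |a|² - |b|² divided by |a|²+|b|², with a, b the |↑⟩, |↓⟩ amplitudes.
= (4 - 1)/5 = 3/5.
⟨S_z⟩ = (ħ/2)·⟨σ_z⟩.

0.600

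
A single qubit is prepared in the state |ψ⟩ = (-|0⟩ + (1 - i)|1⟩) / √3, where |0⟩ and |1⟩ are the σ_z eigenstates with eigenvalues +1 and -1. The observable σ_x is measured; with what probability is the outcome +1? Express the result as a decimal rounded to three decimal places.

0.167

|+x⟩ = (|0⟩ + |1⟩)/√2, so ⟨+x|ψ⟩ = (-i) / (√2·√3).
P = |-i|² / 6 = 1/6.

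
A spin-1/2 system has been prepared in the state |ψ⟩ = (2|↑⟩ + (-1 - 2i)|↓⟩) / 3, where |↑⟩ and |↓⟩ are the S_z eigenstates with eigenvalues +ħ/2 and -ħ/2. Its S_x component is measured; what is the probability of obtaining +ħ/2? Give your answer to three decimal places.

0.278

|+x⟩ = (|↑⟩ + |↓⟩)/√2, so ⟨+x|ψ⟩ = (1 - 2i) / (√2·3).
P = |1 - 2i|² / 18 = 5/18.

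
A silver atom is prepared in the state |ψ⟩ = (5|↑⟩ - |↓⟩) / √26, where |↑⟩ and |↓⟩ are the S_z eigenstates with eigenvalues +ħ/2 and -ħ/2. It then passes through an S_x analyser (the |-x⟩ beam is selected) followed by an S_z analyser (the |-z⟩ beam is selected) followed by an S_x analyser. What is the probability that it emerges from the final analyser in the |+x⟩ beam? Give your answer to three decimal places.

0.173

First analyser (S_x): P(|-x⟩) = |⟨-x|ψ⟩|² = 36/52.
After stage 1 the state is |-x⟩; P(|-z⟩) = |⟨-z|-x⟩|² = 1/2.
After stage 2 the state is |-z⟩; P(|+x⟩) = |⟨+x|-z⟩|² = 1/2.
Joint probability = 36/52 × 1/2 × 1/2 = 0.173.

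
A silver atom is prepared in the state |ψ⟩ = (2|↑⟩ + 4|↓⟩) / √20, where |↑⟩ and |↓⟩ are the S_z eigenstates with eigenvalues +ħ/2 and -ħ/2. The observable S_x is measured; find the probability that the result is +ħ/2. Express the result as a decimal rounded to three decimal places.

0.900

|+x⟩ = (|↑⟩ + |↓⟩)/√2, so ⟨+x|ψ⟩ = (6) / (√2·√20).
P = |6|² / 40 = 36/40.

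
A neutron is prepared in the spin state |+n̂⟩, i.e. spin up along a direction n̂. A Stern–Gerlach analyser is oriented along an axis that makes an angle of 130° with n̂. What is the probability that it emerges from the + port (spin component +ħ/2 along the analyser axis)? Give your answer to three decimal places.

For spin-½, the probability of finding spin-up along an axis at angle θ to the initial spin direction is cos²(θ/2); spin-down is sin²(θ/2).
θ = 130°, so P = cos²(65°) ≈ 0.179.

0.179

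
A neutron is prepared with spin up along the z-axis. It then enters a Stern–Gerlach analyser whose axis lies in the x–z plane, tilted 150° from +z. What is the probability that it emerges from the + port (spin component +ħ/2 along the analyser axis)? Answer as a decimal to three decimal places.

For spin-½, the probability of finding spin-up along an axis at angle θ to the initial spin direction is cos²(θ/2); spin-down is sin²(θ/2).
θ = 150°, so P = cos²(75°) ≈ 0.067.

0.067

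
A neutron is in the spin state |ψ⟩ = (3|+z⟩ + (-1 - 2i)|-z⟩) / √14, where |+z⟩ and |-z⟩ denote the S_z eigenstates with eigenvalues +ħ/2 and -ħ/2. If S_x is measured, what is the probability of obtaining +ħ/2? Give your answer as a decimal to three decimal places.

0.286

|+x⟩ = (|+z⟩ + |-z⟩)/√2, so ⟨+x|ψ⟩ = (2 - 2i) / (√2·√14).
P = |2 - 2i|² / 28 = 8/28.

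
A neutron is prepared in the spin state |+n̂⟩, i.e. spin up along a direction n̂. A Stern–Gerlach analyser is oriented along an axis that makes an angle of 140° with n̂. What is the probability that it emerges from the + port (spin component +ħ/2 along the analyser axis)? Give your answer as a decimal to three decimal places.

For spin-½, the probability of finding spin-up along an axis at angle θ to the initial spin direction is cos²(θ/2); spin-down is sin²(θ/2).
θ = 140°, so P = cos²(70°) ≈ 0.117.

0.117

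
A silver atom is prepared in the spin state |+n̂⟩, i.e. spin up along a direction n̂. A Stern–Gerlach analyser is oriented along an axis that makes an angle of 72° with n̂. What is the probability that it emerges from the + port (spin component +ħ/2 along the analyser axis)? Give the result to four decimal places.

0.6545

For spin-½, the probability of finding spin-up along an axis at angle θ to the initial spin direction is cos²(θ/2); spin-down is sin²(θ/2).
θ = 72°, so P = cos²(36°) ≈ 0.6545.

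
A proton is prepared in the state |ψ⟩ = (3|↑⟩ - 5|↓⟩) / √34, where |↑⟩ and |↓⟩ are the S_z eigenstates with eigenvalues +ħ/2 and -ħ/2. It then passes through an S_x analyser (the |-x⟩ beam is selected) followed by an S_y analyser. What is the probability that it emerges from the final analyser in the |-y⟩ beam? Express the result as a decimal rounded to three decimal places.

0.471

First analyser (S_x): P(|-x⟩) = |⟨-x|ψ⟩|² = 64/68.
After stage 1 the state is |-x⟩; P(|-y⟩) = |⟨-y|-x⟩|² = 1/2.
Joint probability = 64/68 × 1/2 = 0.471.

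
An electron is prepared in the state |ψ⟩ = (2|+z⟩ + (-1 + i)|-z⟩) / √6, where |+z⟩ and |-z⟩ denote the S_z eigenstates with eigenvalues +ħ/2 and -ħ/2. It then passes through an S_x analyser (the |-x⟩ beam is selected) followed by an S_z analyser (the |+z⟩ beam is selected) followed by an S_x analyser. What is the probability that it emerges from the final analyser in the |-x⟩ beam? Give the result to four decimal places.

0.2083

First analyser (S_x): P(|-x⟩) = |⟨-x|ψ⟩|² = 10/12.
After stage 1 the state is |-x⟩; P(|+z⟩) = |⟨+z|-x⟩|² = 1/2.
After stage 2 the state is |+z⟩; P(|-x⟩) = |⟨-x|+z⟩|² = 1/2.
Joint probability = 10/12 × 1/2 × 1/2 = 0.2083.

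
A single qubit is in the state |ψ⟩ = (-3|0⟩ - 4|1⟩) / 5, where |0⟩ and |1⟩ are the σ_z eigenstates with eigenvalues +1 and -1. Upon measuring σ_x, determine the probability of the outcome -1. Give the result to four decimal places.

0.0200

|-x⟩ = (|0⟩ - |1⟩)/√2, so ⟨-x|ψ⟩ = (1) / (√2·5).
P = |1|² / 50 = 1/50.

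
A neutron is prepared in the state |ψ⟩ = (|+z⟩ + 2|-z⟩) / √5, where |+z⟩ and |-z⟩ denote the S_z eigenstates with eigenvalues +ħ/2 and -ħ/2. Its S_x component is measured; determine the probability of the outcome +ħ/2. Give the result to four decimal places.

0.9000

|+x⟩ = (|+z⟩ + |-z⟩)/√2, so ⟨+x|ψ⟩ = (3) / (√2·√5).
P = |3|² / 10 = 9/10.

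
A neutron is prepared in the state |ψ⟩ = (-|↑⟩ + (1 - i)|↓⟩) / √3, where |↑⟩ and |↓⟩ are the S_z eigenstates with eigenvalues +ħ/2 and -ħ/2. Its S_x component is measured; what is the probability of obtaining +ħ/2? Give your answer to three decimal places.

0.167

|+x⟩ = (|↑⟩ + |↓⟩)/√2, so ⟨+x|ψ⟩ = (-i) / (√2·√3).
P = |-i|² / 6 = 1/6.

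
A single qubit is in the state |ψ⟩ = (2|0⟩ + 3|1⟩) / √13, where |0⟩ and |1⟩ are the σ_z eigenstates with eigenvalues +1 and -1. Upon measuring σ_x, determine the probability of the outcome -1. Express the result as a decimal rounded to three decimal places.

|-x⟩ = (|0⟩ - |1⟩)/√2, so ⟨-x|ψ⟩ = (-1) / (√2·√13).
P = |-1|² / 26 = 1/26.

0.038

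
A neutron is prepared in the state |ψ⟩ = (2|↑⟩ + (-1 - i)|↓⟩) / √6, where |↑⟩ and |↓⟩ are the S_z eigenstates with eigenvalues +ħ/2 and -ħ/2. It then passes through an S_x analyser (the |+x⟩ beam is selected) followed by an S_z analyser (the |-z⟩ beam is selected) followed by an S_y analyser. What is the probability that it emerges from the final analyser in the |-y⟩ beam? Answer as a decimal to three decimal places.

First analyser (S_x): P(|+x⟩) = |⟨+x|ψ⟩|² = 2/12.
After stage 1 the state is |+x⟩; P(|-z⟩) = |⟨-z|+x⟩|² = 1/2.
After stage 2 the state is |-z⟩; P(|-y⟩) = |⟨-y|-z⟩|² = 1/2.
Joint probability = 2/12 × 1/2 × 1/2 = 0.042.

0.042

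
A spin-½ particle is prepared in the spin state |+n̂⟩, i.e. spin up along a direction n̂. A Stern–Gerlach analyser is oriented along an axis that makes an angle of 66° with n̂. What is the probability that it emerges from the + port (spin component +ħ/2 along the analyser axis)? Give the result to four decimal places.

0.7034

For spin-½, the probability of finding spin-up along an axis at angle θ to the initial spin direction is cos²(θ/2); spin-down is sin²(θ/2).
θ = 66°, so P = cos²(33°) ≈ 0.7034.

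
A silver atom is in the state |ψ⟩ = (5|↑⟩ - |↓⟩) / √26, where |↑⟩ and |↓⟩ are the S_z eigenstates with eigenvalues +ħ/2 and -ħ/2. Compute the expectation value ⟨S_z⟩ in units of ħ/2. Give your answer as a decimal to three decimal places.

0.923

⟨σ_z⟩ = |a|² - |b|² divided by |a|²+|b|², with a, b the |↑⟩, |↓⟩ amplitudes.
= (25 - 1)/26 = 24/26.
⟨S_z⟩ = (ħ/2)·⟨σ_z⟩.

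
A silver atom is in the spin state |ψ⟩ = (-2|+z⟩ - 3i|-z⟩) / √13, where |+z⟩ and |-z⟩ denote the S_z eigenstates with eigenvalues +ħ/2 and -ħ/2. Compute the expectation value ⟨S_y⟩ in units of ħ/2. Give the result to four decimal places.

0.9231

⟨σ_y⟩ = 2 Im(a* b)/(|a|²+|b|²) with a = -2, b = -3i.
a* b = 6i, so ⟨σ_y⟩ = 12/13.
⟨S_y⟩ = (ħ/2)·⟨σ_y⟩.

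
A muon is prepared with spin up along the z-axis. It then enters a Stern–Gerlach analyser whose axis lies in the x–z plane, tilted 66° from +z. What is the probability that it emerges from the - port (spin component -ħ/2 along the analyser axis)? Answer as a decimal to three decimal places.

For spin-½, the probability of finding spin-up along an axis at angle θ to the initial spin direction is cos²(θ/2); spin-down is sin²(θ/2).
θ = 66°, so P = sin²(33°) ≈ 0.297.

0.297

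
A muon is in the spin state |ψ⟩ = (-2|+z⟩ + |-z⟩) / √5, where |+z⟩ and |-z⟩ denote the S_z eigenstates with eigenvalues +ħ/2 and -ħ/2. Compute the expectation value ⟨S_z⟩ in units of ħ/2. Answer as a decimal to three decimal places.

⟨σ_z⟩ = |a|² - |b|² divided by |a|²+|b|², with a, b the |+z⟩, |-z⟩ amplitudes.
= (4 - 1)/5 = 3/5.
⟨S_z⟩ = (ħ/2)·⟨σ_z⟩.

0.600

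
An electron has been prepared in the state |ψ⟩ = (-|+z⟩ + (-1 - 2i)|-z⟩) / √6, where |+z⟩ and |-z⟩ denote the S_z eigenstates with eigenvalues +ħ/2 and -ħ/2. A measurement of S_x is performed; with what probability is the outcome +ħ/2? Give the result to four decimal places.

0.6667

|+x⟩ = (|+z⟩ + |-z⟩)/√2, so ⟨+x|ψ⟩ = (-2 - 2i) / (√2·√6).
P = |-2 - 2i|² / 12 = 8/12.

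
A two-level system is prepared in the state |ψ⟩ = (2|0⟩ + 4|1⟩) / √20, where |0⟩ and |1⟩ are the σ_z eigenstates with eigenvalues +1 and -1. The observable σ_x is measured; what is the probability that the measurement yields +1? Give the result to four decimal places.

0.9000

|+x⟩ = (|0⟩ + |1⟩)/√2, so ⟨+x|ψ⟩ = (6) / (√2·√20).
P = |6|² / 40 = 36/40.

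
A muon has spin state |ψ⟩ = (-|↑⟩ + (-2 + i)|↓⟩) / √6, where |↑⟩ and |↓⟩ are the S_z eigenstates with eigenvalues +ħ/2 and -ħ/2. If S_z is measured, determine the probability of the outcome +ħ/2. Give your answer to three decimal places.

0.167

The +ħ/2 outcome corresponds to |↑⟩. Its amplitude in |ψ⟩ is -1/√6.
P = |-1|² / 6 = 1/6.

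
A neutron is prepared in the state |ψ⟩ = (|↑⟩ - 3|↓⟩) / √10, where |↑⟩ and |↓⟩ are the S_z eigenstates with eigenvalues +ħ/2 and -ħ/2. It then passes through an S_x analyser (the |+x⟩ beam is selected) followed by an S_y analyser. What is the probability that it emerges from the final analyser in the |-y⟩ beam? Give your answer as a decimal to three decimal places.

First analyser (S_x): P(|+x⟩) = |⟨+x|ψ⟩|² = 4/20.
After stage 1 the state is |+x⟩; P(|-y⟩) = |⟨-y|+x⟩|² = 1/2.
Joint probability = 4/20 × 1/2 = 0.100.

0.100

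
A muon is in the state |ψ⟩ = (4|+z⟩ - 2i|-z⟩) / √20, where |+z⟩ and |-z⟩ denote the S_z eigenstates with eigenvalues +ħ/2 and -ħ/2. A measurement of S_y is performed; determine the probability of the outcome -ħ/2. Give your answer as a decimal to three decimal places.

0.900

|-y⟩ = (|+z⟩ - i|-z⟩)/√2, so ⟨-y|ψ⟩ = (6) / (√2·√20).
P = |6|² / 40 = 36/40.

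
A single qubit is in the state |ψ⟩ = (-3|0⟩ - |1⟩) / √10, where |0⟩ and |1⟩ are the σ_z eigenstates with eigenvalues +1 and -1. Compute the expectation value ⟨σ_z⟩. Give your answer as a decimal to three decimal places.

0.800

⟨σ_z⟩ = |a|² - |b|² divided by |a|²+|b|², with a, b the |0⟩, |1⟩ amplitudes.
= (9 - 1)/10 = 8/10.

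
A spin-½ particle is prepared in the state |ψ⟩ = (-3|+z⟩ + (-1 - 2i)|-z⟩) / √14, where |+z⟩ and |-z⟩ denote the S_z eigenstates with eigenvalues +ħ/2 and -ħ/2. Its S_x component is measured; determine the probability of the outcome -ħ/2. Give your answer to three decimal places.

|-x⟩ = (|+z⟩ - |-z⟩)/√2, so ⟨-x|ψ⟩ = (-2 + 2i) / (√2·√14).
P = |-2 + 2i|² / 28 = 8/28.

0.286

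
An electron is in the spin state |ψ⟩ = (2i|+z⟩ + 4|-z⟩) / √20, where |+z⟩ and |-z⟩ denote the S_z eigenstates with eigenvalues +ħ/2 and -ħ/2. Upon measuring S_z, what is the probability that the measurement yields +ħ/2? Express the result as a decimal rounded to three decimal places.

0.200

The +ħ/2 outcome corresponds to |+z⟩. Its amplitude in |ψ⟩ is 2i/√20.
P = |2i|² / 20 = 4/20.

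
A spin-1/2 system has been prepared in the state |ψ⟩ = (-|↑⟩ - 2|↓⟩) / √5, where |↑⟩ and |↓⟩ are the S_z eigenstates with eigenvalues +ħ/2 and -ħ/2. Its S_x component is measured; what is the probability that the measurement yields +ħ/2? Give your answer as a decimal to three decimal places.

|+x⟩ = (|↑⟩ + |↓⟩)/√2, so ⟨+x|ψ⟩ = (-3) / (√2·√5).
P = |-3|² / 10 = 9/10.

0.900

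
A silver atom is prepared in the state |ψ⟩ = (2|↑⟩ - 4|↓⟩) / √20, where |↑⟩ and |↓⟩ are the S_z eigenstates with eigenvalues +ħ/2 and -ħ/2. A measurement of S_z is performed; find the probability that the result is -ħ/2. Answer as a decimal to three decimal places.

The -ħ/2 outcome corresponds to |↓⟩. Its amplitude in |ψ⟩ is -4/√20.
P = |-4|² / 20 = 16/20.

0.800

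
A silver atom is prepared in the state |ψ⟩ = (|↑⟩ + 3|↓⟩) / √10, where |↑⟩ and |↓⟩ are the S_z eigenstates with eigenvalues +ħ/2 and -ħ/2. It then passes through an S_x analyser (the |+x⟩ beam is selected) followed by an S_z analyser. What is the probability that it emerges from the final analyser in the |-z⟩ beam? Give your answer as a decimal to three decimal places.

0.400

First analyser (S_x): P(|+x⟩) = |⟨+x|ψ⟩|² = 16/20.
After stage 1 the state is |+x⟩; P(|-z⟩) = |⟨-z|+x⟩|² = 1/2.
Joint probability = 16/20 × 1/2 = 0.400.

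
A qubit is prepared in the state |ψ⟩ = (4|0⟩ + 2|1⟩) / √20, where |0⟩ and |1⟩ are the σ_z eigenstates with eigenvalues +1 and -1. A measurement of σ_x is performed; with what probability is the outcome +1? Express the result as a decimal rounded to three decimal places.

0.900

|+x⟩ = (|0⟩ + |1⟩)/√2, so ⟨+x|ψ⟩ = (6) / (√2·√20).
P = |6|² / 40 = 36/40.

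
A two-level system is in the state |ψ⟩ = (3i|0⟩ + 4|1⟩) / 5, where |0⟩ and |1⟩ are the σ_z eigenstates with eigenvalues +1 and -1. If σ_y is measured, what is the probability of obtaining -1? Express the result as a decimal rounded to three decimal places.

|-y⟩ = (|0⟩ - i|1⟩)/√2, so ⟨-y|ψ⟩ = (7i) / (√2·5).
P = |7i|² / 50 = 49/50.

0.980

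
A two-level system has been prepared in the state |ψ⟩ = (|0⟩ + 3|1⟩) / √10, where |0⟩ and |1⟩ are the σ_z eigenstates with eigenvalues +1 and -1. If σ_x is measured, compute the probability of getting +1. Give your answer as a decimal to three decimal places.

|+x⟩ = (|0⟩ + |1⟩)/√2, so ⟨+x|ψ⟩ = (4) / (√2·√10).
P = |4|² / 20 = 16/20.

0.800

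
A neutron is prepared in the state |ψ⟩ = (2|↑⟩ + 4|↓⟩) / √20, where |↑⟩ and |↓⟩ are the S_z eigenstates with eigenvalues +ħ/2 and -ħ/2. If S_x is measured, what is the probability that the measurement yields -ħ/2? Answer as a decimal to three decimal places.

0.100

|-x⟩ = (|↑⟩ - |↓⟩)/√2, so ⟨-x|ψ⟩ = (-2) / (√2·√20).
P = |-2|² / 40 = 4/40.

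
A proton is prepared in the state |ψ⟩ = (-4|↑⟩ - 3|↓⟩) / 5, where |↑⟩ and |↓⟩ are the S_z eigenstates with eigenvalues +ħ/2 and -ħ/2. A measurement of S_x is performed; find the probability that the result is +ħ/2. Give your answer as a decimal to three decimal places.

0.980

|+x⟩ = (|↑⟩ + |↓⟩)/√2, so ⟨+x|ψ⟩ = (-7) / (√2·5).
P = |-7|² / 50 = 49/50.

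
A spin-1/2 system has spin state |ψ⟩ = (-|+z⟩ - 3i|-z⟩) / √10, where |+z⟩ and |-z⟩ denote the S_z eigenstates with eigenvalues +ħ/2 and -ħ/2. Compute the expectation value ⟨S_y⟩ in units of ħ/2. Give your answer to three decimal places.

⟨σ_y⟩ = 2 Im(a* b)/(|a|²+|b|²) with a = -1, b = -3i.
a* b = 3i, so ⟨σ_y⟩ = 6/10.
⟨S_y⟩ = (ħ/2)·⟨σ_y⟩.

0.600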